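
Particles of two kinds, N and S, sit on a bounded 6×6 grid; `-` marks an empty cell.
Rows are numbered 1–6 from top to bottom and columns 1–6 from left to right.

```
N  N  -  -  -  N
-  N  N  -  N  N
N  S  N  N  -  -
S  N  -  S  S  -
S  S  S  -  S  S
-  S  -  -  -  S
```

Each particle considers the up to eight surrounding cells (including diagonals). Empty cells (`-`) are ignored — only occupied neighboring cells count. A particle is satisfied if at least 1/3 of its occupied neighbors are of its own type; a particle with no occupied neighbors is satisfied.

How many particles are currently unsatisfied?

Row 1: (1,1)N 2/2 satisfied · (1,2)N 3/3 satisfied · (1,6)N 2/2 satisfied
Row 2: (2,2)N 5/6 satisfied · (2,3)N 4/5 satisfied · (2,5)N 3/3 satisfied · (2,6)N 2/2 satisfied
Row 3: (3,1)N 2/4 satisfied · (3,2)S 1/6 not · (3,3)N 4/6 satisfied · (3,4)N 3/5 satisfied
Row 4: (4,1)S 3/5 satisfied · (4,2)N 2/7 not · (4,4)S 3/5 satisfied · (4,5)S 3/4 satisfied
Row 5: (5,1)S 3/4 satisfied · (5,2)S 4/5 satisfied · (5,3)S 3/4 satisfied · (5,5)S 4/4 satisfied · (5,6)S 3/3 satisfied
Row 6: (6,2)S 3/3 satisfied · (6,6)S 2/2 satisfied
Unsatisfied: (3,2), (4,2) — 2 in total.

2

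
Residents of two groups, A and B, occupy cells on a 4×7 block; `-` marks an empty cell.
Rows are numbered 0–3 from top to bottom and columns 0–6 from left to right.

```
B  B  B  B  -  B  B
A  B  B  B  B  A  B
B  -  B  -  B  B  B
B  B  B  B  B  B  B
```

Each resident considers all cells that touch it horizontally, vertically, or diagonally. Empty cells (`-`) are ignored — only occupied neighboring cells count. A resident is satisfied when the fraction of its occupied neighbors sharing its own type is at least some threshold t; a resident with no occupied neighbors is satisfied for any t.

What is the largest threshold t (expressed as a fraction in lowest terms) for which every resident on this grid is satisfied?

(0,0)B 2/3
(0,1)B 4/5
(0,2)B 5/5
(0,3)B 4/4
(0,5)B 3/4
(0,6)B 2/3
(1,0)A 0/4
(1,1)B 6/7
(1,2)B 6/6
(1,3)B 6/6
(1,4)B 5/6
(1,5)A 0/7
(1,6)B 4/5
(2,0)B 3/4
(2,2)B 6/6
(2,4)B 6/7
(2,5)B 7/8
(2,6)B 4/5
(3,0)B 2/2
(3,1)B 4/4
(3,2)B 3/3
(3,3)B 4/4
(3,4)B 4/4
(3,5)B 5/5
(3,6)B 3/3
The smallest same-type fraction is 0/4 at (1,0), which reduces to 0/1. Any threshold above that leaves this resident unsatisfied.

0/1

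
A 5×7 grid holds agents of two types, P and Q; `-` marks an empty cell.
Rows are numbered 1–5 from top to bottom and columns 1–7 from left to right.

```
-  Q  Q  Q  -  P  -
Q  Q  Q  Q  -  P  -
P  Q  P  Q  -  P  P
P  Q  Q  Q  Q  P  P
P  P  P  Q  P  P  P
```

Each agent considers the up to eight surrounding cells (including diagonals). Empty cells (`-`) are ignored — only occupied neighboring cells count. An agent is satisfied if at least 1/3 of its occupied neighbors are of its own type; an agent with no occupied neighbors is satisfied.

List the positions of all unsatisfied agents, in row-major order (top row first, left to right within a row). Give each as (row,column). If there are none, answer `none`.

Row 1: (1,2)Q 4/4 ok · (1,3)Q 5/5 ok · (1,4)Q 3/3 ok · (1,6)P 1/1 ok
Row 2: (2,1)Q 3/4 ok · (2,2)Q 5/7 ok · (2,3)Q 7/8 ok · (2,4)Q 4/5 ok · (2,6)P 3/3 ok
Row 3: (3,1)P 1/5 unhappy · (3,2)Q 5/8 ok · (3,3)P 0/8 unhappy · (3,4)Q 5/6 ok · (3,6)P 4/5 ok · (3,7)P 4/4 ok
Row 4: (4,1)P 3/5 ok · (4,2)Q 2/8 unhappy · (4,3)Q 5/8 ok · (4,4)Q 4/7 ok · (4,5)Q 3/7 ok · (4,6)P 6/7 ok · (4,7)P 5/5 ok
Row 5: (5,1)P 2/3 ok · (5,2)P 3/5 ok · (5,3)P 1/5 unhappy · (5,4)Q 3/5 ok · (5,5)P 2/5 ok · (5,6)P 4/5 ok · (5,7)P 3/3 ok

(3,1), (3,3), (4,2), (5,3)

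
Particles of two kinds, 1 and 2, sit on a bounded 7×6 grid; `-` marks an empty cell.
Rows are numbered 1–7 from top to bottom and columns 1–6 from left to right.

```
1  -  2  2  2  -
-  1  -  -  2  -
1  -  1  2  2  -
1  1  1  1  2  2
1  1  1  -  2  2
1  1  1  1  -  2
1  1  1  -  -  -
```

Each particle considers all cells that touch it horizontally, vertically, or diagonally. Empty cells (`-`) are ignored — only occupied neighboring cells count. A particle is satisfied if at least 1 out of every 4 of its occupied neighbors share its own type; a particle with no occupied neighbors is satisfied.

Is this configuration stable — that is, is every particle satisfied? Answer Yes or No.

Yes

(1,1)1 1/1 ok
(1,3)2 1/2 ok
(1,4)2 3/3 ok
(1,5)2 2/2 ok
(2,2)1 3/4 ok
(2,5)2 4/4 ok
(3,1)1 3/3 ok
(3,3)1 4/5 ok
(3,4)2 3/6 ok
(3,5)2 4/5 ok
(4,1)1 4/4 ok
(4,2)1 7/7 ok
(4,3)1 5/6 ok
(4,4)1 3/7 ok
(4,5)2 5/6 ok
(4,6)2 4/4 ok
(5,1)1 5/5 ok
(5,2)1 8/8 ok
(5,3)1 7/7 ok
(5,5)2 4/6 ok
(5,6)2 4/4 ok
(6,1)1 5/5 ok
(6,2)1 8/8 ok
(6,3)1 6/6 ok
(6,4)1 3/4 ok
(6,6)2 2/2 ok
(7,1)1 3/3 ok
(7,2)1 5/5 ok
(7,3)1 4/4 ok
All meet the threshold, so the configuration is stable.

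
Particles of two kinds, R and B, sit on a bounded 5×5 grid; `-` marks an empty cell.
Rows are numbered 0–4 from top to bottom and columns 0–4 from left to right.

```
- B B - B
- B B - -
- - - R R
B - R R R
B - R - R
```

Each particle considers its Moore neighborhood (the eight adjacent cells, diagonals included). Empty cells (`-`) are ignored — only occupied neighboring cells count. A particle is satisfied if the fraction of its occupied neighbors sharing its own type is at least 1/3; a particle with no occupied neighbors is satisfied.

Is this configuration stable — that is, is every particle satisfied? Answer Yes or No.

(0,1)B 3/3 satisfied
(0,2)B 3/3 satisfied
(0,4)B 0/0 satisfied
(1,1)B 3/3 satisfied
(1,2)B 3/4 satisfied
(2,3)R 4/5 satisfied
(2,4)R 3/3 satisfied
(3,0)B 1/1 satisfied
(3,2)R 3/3 satisfied
(3,3)R 6/6 satisfied
(3,4)R 4/4 satisfied
(4,0)B 1/1 satisfied
(4,2)R 2/2 satisfied
(4,4)R 2/2 satisfied
All meet the threshold, so the configuration is stable.

Yes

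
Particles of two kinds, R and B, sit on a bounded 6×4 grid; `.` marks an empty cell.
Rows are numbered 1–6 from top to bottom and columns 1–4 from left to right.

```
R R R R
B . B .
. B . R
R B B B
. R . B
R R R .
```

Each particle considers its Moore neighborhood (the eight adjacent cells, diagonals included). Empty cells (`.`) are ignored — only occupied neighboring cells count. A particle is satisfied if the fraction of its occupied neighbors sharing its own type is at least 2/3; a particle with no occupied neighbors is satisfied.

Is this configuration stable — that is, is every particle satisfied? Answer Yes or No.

Row 1: (1,1)R 1/2 ✗ · (1,2)R 2/4 ✗ · (1,3)R 2/3 ✓ · (1,4)R 1/2 ✗
Row 2: (2,1)B 1/3 ✗ · (2,3)B 1/5 ✗
Row 3: (3,2)B 4/5 ✓ · (3,4)R 0/3 ✗
Row 4: (4,1)R 1/3 ✗ · (4,2)B 2/4 ✗ · (4,3)B 4/6 ✓ · (4,4)B 2/3 ✓
Row 5: (5,2)R 4/6 ✓ · (5,4)B 2/3 ✓
Row 6: (6,1)R 2/2 ✓ · (6,2)R 3/3 ✓ · (6,3)R 2/3 ✓
For instance (1,1) has only 1/2 same-type neighbors, below 2/3.

No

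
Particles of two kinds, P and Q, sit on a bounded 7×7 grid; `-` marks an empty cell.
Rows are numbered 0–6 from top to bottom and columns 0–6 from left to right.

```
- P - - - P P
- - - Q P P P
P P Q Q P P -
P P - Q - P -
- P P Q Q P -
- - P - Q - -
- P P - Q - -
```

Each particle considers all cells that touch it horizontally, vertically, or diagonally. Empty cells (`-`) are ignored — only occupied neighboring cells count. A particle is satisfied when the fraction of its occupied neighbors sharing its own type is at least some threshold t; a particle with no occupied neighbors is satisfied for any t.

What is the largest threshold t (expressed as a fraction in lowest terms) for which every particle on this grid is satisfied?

1/3

(0,1)P — no occupied neighbors
(0,5)P 4/4
(0,6)P 3/3
(1,3)Q 2/4
(1,4)P 4/6
(1,5)P 6/6
(1,6)P 4/4
(2,0)P 3/3
(2,1)P 3/4
(2,2)Q 3/5
(2,3)Q 3/5
(2,4)P 4/7
(2,5)P 5/5
(3,0)P 4/4
(3,1)P 5/6
(3,3)Q 4/6
(3,5)P 3/4
(4,1)P 4/4
(4,2)P 3/5
(4,3)Q 3/5
(4,4)Q 3/5
(4,5)P 1/3
(5,2)P 4/5
(5,4)Q 3/4
(6,1)P 2/2
(6,2)P 2/2
(6,4)Q 1/1
The smallest same-type fraction is 1/3 at (4,5), which reduces to 1/3. Any threshold above that leaves this particle unsatisfied.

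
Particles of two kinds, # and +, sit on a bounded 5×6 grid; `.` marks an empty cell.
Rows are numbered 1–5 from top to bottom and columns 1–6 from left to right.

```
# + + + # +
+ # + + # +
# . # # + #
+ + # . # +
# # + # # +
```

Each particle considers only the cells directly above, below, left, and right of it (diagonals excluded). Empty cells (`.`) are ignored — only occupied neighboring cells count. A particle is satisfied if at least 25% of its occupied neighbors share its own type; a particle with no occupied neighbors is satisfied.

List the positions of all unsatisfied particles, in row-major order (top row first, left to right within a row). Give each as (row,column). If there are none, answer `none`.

(1,1)# 0/2 unhappy
(1,2)+ 1/3 ok
(1,3)+ 3/3 ok
(1,4)+ 2/3 ok
(1,5)# 1/3 ok
(1,6)+ 1/2 ok
(2,1)+ 0/3 unhappy
(2,2)# 0/3 unhappy
(2,3)+ 2/4 ok
(2,4)+ 2/4 ok
(2,5)# 1/4 ok
(2,6)+ 1/3 ok
(3,1)# 0/2 unhappy
(3,3)# 2/3 ok
(3,4)# 1/3 ok
(3,5)+ 0/4 unhappy
(3,6)# 0/3 unhappy
(4,1)+ 1/3 ok
(4,2)+ 1/3 ok
(4,3)# 1/3 ok
(4,5)# 1/3 ok
(4,6)+ 1/3 ok
(5,1)# 1/2 ok
(5,2)# 1/3 ok
(5,3)+ 0/3 unhappy
(5,4)# 1/2 ok
(5,5)# 2/3 ok
(5,6)+ 1/2 ok

(1,1), (2,1), (2,2), (3,1), (3,5), (3,6), (5,3)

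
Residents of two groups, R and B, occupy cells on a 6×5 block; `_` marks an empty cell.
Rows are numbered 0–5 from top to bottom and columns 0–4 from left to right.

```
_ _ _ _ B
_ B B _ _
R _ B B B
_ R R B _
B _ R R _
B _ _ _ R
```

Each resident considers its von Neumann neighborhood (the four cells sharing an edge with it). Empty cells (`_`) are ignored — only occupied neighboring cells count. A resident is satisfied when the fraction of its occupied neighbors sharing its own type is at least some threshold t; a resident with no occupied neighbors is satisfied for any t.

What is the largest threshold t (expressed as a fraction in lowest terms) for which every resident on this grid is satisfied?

Row 0: (0,4)B — no occupied neighbors
Row 1: (1,1)B 1/1 · (1,2)B 2/2
Row 2: (2,0)R — no occupied neighbors · (2,2)B 2/3 · (2,3)B 3/3 · (2,4)B 1/1
Row 3: (3,1)R 1/1 · (3,2)R 2/4 · (3,3)B 1/3
Row 4: (4,0)B 1/1 · (4,2)R 2/2 · (4,3)R 1/2
Row 5: (5,0)B 1/1 · (5,4)R — no occupied neighbors
The smallest same-type fraction is 1/3 at (3,3), which reduces to 1/3. Any threshold above that leaves this resident unsatisfied.

1/3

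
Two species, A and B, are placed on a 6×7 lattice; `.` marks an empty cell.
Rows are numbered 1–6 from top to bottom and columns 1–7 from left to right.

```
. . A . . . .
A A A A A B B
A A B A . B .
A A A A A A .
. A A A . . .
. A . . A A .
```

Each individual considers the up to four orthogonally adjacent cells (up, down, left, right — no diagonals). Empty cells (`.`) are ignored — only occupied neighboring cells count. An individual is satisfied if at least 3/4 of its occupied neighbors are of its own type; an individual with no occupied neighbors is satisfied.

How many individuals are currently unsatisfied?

6

Row 1: (1,3)A 1/1 ok
Row 2: (2,1)A 2/2 ok · (2,2)A 3/3 ok · (2,3)A 3/4 ok · (2,4)A 3/3 ok · (2,5)A 1/2 unhappy · (2,6)B 2/3 unhappy · (2,7)B 1/1 ok
Row 3: (3,1)A 3/3 ok · (3,2)A 3/4 ok · (3,3)B 0/4 unhappy · (3,4)A 2/3 unhappy · (3,6)B 1/2 unhappy
Row 4: (4,1)A 2/2 ok · (4,2)A 4/4 ok · (4,3)A 3/4 ok · (4,4)A 4/4 ok · (4,5)A 2/2 ok · (4,6)A 1/2 unhappy
Row 5: (5,2)A 3/3 ok · (5,3)A 3/3 ok · (5,4)A 2/2 ok
Row 6: (6,2)A 1/1 ok · (6,5)A 1/1 ok · (6,6)A 1/1 ok
Unsatisfied: (2,5), (2,6), (3,3), (3,4), (3,6), (4,6) — 6 in total.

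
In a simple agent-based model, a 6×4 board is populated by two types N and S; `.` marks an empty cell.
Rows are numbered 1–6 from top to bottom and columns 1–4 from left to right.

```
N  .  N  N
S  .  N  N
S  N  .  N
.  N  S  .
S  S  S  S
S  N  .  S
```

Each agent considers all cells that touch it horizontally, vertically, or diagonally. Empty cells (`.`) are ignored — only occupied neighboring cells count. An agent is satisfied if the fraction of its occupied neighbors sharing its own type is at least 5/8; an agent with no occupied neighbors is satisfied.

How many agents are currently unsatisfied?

8

Row 1: (1,1)N 0/1 ✗ · (1,3)N 3/3 ✓ · (1,4)N 3/3 ✓
Row 2: (2,1)S 1/3 ✗ · (2,3)N 5/5 ✓ · (2,4)N 4/4 ✓
Row 3: (3,1)S 1/3 ✗ · (3,2)N 2/5 ✗ · (3,4)N 2/3 ✓
Row 4: (4,2)N 1/6 ✗ · (4,3)S 3/6 ✗
Row 5: (5,1)S 2/4 ✗ · (5,2)S 4/6 ✓ · (5,3)S 4/6 ✓ · (5,4)S 3/3 ✓
Row 6: (6,1)S 2/3 ✓ · (6,2)N 0/4 ✗ · (6,4)S 2/2 ✓
Unsatisfied: (1,1), (2,1), (3,1), (3,2), (4,2), (4,3), (5,1), (6,2) — 8 in total.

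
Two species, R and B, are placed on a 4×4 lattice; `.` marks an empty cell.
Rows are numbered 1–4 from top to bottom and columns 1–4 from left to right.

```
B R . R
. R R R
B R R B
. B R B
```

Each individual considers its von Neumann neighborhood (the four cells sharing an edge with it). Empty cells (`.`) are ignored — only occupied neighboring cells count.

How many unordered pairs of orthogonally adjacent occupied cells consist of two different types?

7

Scan each occupied cell's neighbors to the right and below so each pair is counted once.
Row 1: B(1,1)–R(1,2)≠ R(1,2)–R(2,2)= R(1,4)–R(2,4)=  → 1/3 unlike.
Row 2: R(2,2)–R(2,3)= R(2,2)–R(3,2)= R(2,3)–R(2,4)= R(2,3)–R(3,3)= R(2,4)–B(3,4)≠  → 1/5 unlike.
Row 3: B(3,1)–R(3,2)≠ R(3,2)–R(3,3)= R(3,2)–B(4,2)≠ R(3,3)–B(3,4)≠ R(3,3)–R(4,3)= B(3,4)–B(4,4)=  → 3/6 unlike.
Row 4: B(4,2)–R(4,3)≠ R(4,3)–B(4,4)≠  → 2/2 unlike.
Total adjacent occupied pairs: 16; unlike-type pairs: 7.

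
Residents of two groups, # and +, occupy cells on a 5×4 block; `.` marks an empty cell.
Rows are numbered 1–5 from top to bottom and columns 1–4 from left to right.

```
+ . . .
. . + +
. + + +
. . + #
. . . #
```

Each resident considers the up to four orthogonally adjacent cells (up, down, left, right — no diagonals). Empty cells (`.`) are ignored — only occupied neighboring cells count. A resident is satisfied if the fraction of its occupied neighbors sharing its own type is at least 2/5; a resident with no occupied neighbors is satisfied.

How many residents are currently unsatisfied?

1

Row 1: (1,1)+ 0/0 ok
Row 2: (2,3)+ 2/2 ok · (2,4)+ 2/2 ok
Row 3: (3,2)+ 1/1 ok · (3,3)+ 4/4 ok · (3,4)+ 2/3 ok
Row 4: (4,3)+ 1/2 ok · (4,4)# 1/3 unhappy
Row 5: (5,4)# 1/1 ok
Unsatisfied: (4,4) — 1 in total.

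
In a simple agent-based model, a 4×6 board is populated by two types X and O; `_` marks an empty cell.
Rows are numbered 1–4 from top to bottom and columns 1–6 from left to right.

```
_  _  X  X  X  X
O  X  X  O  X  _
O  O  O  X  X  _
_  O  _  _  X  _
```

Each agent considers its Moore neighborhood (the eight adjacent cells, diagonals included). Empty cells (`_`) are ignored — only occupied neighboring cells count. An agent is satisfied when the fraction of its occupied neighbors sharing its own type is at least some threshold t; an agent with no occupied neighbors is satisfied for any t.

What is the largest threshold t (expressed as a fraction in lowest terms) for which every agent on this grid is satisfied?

1/8

Row 1: (1,3)X 3/4 · (1,4)X 4/5 · (1,5)X 3/4 · (1,6)X 2/2
Row 2: (2,1)O 2/3 · (2,2)X 2/6 · (2,3)X 4/7 · (2,4)O 1/8 · (2,5)X 5/6
Row 3: (3,1)O 3/4 · (3,2)O 4/6 · (3,3)O 3/6 · (3,4)X 4/6 · (3,5)X 3/4
Row 4: (4,2)O 3/3 · (4,5)X 2/2
The smallest same-type fraction is 1/8 at (2,4), which reduces to 1/8. Any threshold above that leaves this agent unsatisfied.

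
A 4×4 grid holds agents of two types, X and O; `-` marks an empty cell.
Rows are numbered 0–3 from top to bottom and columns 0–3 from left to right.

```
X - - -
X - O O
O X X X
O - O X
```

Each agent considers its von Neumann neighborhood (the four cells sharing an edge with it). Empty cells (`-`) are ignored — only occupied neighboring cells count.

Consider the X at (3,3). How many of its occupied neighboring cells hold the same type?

Occupied neighbors of (3,3): (2,3)=X, (3,2)=O.
Same type (X): 1 of 2.

1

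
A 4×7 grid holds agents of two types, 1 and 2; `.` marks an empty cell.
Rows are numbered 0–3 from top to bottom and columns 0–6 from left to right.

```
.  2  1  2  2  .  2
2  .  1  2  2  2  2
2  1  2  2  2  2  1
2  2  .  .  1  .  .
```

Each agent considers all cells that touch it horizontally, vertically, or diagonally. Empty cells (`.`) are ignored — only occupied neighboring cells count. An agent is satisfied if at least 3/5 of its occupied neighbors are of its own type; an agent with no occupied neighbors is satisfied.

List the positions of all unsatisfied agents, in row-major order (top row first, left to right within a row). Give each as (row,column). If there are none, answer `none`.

(0,1), (0,2), (1,2), (2,1), (2,6), (3,4)

(0,1)2 1/3 not
(0,2)1 1/4 not
(0,3)2 3/5 satisfied
(0,4)2 4/4 satisfied
(0,6)2 2/2 satisfied
(1,0)2 2/3 satisfied
(1,2)1 2/7 not
(1,3)2 6/8 satisfied
(1,4)2 7/7 satisfied
(1,5)2 6/7 satisfied
(1,6)2 3/4 satisfied
(2,0)2 3/4 satisfied
(2,1)1 1/6 not
(2,2)2 3/5 satisfied
(2,3)2 4/6 satisfied
(2,4)2 5/6 satisfied
(2,5)2 4/6 satisfied
(2,6)1 0/3 not
(3,0)2 2/3 satisfied
(3,1)2 3/4 satisfied
(3,4)1 0/3 not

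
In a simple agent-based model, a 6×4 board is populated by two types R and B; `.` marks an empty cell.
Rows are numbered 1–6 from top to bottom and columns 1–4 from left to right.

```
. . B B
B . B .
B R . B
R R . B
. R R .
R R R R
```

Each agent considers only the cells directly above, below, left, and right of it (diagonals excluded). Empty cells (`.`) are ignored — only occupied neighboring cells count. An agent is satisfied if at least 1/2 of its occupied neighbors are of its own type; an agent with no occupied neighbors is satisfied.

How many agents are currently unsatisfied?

(1,3)B 2/2 ✓
(1,4)B 1/1 ✓
(2,1)B 1/1 ✓
(2,3)B 1/1 ✓
(3,1)B 1/3 ✗
(3,2)R 1/2 ✓
(3,4)B 1/1 ✓
(4,1)R 1/2 ✓
(4,2)R 3/3 ✓
(4,4)B 1/1 ✓
(5,2)R 3/3 ✓
(5,3)R 2/2 ✓
(6,1)R 1/1 ✓
(6,2)R 3/3 ✓
(6,3)R 3/3 ✓
(6,4)R 1/1 ✓
Unsatisfied: (3,1) — 1 in total.

1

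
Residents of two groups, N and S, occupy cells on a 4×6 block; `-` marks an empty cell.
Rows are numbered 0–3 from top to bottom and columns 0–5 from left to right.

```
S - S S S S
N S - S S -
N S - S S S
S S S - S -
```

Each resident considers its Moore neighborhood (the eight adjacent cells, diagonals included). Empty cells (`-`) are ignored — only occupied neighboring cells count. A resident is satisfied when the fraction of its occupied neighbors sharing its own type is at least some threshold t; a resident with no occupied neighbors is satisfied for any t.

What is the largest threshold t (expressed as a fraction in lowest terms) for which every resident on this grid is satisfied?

(0,0)S 1/2
(0,2)S 3/3
(0,3)S 4/4
(0,4)S 4/4
(0,5)S 2/2
(1,0)N 1/4
(1,1)S 3/5
(1,3)S 6/6
(1,4)S 7/7
(2,0)N 1/5
(2,1)S 4/6
(2,3)S 5/5
(2,4)S 5/5
(2,5)S 3/3
(3,0)S 2/3
(3,1)S 3/4
(3,2)S 3/3
(3,4)S 3/3
The smallest same-type fraction is 1/5 at (2,0), which reduces to 1/5. Any threshold above that leaves this resident unsatisfied.

1/5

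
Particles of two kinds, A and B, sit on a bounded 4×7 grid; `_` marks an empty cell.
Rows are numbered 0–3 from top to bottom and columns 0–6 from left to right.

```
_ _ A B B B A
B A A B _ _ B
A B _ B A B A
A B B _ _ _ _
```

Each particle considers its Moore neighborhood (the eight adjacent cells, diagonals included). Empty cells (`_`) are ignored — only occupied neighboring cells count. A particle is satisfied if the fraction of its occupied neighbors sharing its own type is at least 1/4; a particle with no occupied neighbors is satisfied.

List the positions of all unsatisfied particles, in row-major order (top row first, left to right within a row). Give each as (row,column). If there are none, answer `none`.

Row 0: (0,2)A 2/4 ✓ · (0,3)B 2/4 ✓ · (0,4)B 3/3 ✓ · (0,5)B 2/3 ✓ · (0,6)A 0/2 ✗
Row 1: (1,0)B 1/3 ✓ · (1,1)A 3/5 ✓ · (1,2)A 2/6 ✓ · (1,3)B 3/6 ✓ · (1,6)B 2/4 ✓
Row 2: (2,0)A 2/5 ✓ · (2,1)B 3/7 ✓ · (2,3)B 2/4 ✓ · (2,4)A 0/3 ✗ · (2,5)B 1/3 ✓ · (2,6)A 0/2 ✗
Row 3: (3,0)A 1/3 ✓ · (3,1)B 2/4 ✓ · (3,2)B 3/3 ✓

(0,6), (2,4), (2,6)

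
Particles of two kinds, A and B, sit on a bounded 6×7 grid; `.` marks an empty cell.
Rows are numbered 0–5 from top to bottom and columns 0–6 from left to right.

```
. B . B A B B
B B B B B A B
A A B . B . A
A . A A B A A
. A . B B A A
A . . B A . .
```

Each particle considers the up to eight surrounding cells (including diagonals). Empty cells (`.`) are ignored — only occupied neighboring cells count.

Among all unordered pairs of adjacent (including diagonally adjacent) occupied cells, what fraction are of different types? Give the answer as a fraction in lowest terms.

31/75

Scan each occupied cell's neighbors to the right and below (and the two forward diagonals) so each pair is counted once.
From row 0: 6 unlike of 17 pairs (running 6/17).
From row 1: 9 unlike of 19 pairs (running 15/36).
From row 2: 5 unlike of 12 pairs (running 20/48).
From row 3: 7 unlike of 17 pairs (running 27/65).
From row 4: 3 unlike of 9 pairs (running 30/74).
From row 5: 1 unlike of 1 pairs (running 31/75).
Total adjacent occupied pairs: 75; unlike-type pairs: 31.
31/75 is already in lowest terms.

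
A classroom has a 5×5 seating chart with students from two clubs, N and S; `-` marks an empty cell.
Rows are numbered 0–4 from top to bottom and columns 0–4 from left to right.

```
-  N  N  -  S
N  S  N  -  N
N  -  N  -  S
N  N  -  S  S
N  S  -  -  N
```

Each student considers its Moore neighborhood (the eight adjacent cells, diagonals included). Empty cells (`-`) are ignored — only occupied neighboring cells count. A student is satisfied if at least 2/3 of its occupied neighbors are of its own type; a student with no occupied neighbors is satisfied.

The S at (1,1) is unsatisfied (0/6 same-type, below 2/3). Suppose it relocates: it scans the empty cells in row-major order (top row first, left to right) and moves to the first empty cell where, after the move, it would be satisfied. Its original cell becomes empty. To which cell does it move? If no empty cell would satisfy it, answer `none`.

(4,2)

Vacating (1,1). Empty cells in order:
  (0,0): 0/2 same-type → still unsatisfied.
  (0,3): 1/4 same-type → still unsatisfied.
  (1,3): 2/6 same-type → still unsatisfied.
  (2,1): 0/6 same-type → still unsatisfied.
  (2,3): 3/6 same-type → still unsatisfied.
  (3,2): 2/4 same-type → still unsatisfied.
  (4,2): 2/3 same-type → satisfied — stop here.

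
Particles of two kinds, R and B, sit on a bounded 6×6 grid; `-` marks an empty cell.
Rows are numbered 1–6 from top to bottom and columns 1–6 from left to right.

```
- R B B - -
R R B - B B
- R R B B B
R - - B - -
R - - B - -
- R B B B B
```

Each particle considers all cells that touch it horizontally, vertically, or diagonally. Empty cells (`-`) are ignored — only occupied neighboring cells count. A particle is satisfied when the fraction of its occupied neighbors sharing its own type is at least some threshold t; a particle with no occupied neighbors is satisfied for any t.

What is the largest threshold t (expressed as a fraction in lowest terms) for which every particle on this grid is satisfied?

(1,2)R 2/4
(1,3)B 2/4
(1,4)B 3/3
(2,1)R 3/3
(2,2)R 4/6
(2,3)B 3/7
(2,5)B 5/5
(2,6)B 3/3
(3,2)R 4/5
(3,3)R 2/5
(3,4)B 4/5
(3,5)B 5/5
(3,6)B 3/3
(4,1)R 2/2
(4,4)B 3/4
(5,1)R 2/2
(5,4)B 4/4
(6,2)R 1/2
(6,3)B 2/3
(6,4)B 3/3
(6,5)B 3/3
(6,6)B 1/1
The smallest same-type fraction is 2/5 at (3,3), which reduces to 2/5. Any threshold above that leaves this particle unsatisfied.

2/5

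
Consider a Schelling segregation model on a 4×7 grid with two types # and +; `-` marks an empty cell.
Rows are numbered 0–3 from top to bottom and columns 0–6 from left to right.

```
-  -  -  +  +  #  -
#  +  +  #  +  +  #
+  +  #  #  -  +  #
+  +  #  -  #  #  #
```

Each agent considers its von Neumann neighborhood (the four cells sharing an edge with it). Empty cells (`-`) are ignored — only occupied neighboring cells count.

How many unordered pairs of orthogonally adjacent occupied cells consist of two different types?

Scan each occupied cell's neighbors to the right and below so each pair is counted once.
Row 0: +(0,3)–+(0,4)= +(0,3)–#(1,3)≠ +(0,4)–#(0,5)≠ +(0,4)–+(1,4)= #(0,5)–+(1,5)≠  → 3/5 unlike.
Row 1: #(1,0)–+(1,1)≠ #(1,0)–+(2,0)≠ +(1,1)–+(1,2)= +(1,1)–+(2,1)= +(1,2)–#(1,3)≠ +(1,2)–#(2,2)≠ #(1,3)–+(1,4)≠ #(1,3)–#(2,3)= +(1,4)–+(1,5)= +(1,5)–#(1,6)≠ +(1,5)–+(2,5)= #(1,6)–#(2,6)=  → 6/12 unlike.
Row 2: +(2,0)–+(2,1)= +(2,0)–+(3,0)= +(2,1)–#(2,2)≠ +(2,1)–+(3,1)= #(2,2)–#(2,3)= #(2,2)–#(3,2)= +(2,5)–#(2,6)≠ +(2,5)–#(3,5)≠ #(2,6)–#(3,6)=  → 3/9 unlike.
Row 3: +(3,0)–+(3,1)= +(3,1)–#(3,2)≠ #(3,4)–#(3,5)= #(3,5)–#(3,6)=  → 1/4 unlike.
Total adjacent occupied pairs: 30; unlike-type pairs: 13.

13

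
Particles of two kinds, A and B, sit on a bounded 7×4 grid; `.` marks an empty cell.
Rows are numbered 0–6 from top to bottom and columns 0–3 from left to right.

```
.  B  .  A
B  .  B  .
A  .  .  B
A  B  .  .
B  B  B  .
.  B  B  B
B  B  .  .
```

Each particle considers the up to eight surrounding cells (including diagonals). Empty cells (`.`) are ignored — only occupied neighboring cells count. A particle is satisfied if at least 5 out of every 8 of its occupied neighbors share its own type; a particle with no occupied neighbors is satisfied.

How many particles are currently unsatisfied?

5

Row 0: (0,1)B 2/2 ok · (0,3)A 0/1 unhappy
Row 1: (1,0)B 1/2 unhappy · (1,2)B 2/3 ok
Row 2: (2,0)A 1/3 unhappy · (2,3)B 1/1 ok
Row 3: (3,0)A 1/4 unhappy · (3,1)B 3/5 unhappy
Row 4: (4,0)B 3/4 ok · (4,1)B 5/6 ok · (4,2)B 5/5 ok
Row 5: (5,1)B 6/6 ok · (5,2)B 5/5 ok · (5,3)B 2/2 ok
Row 6: (6,0)B 2/2 ok · (6,1)B 3/3 ok
Unsatisfied: (0,3), (1,0), (2,0), (3,0), (3,1) — 5 in total.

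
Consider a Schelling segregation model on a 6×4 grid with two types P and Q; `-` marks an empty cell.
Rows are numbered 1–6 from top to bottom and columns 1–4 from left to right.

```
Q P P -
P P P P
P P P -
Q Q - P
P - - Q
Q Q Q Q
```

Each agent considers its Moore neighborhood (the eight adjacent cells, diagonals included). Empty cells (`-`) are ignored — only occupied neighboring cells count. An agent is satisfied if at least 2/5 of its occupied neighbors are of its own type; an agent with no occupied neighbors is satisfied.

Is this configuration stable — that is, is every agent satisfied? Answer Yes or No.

(1,1)Q 0/3 not
(1,2)P 4/5 satisfied
(1,3)P 4/4 satisfied
(2,1)P 4/5 satisfied
(2,2)P 7/8 satisfied
(2,3)P 6/6 satisfied
(2,4)P 3/3 satisfied
(3,1)P 3/5 satisfied
(3,2)P 5/7 satisfied
(3,3)P 5/6 satisfied
(4,1)Q 1/4 not
(4,2)Q 1/5 not
(4,4)P 1/2 satisfied
(5,1)P 0/4 not
(5,4)Q 2/3 satisfied
(6,1)Q 1/2 satisfied
(6,2)Q 2/3 satisfied
(6,3)Q 3/3 satisfied
(6,4)Q 2/2 satisfied
For instance (1,1) has only 0/3 same-type neighbors, below 2/5.

No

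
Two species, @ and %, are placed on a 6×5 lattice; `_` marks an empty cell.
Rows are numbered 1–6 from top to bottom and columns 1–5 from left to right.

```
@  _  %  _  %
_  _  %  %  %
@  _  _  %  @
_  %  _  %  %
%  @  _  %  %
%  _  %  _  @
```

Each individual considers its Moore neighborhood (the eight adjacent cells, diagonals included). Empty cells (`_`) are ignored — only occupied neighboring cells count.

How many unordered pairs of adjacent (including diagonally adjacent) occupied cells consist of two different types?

Scan each occupied cell's neighbors to the right and below (and the two forward diagonals) so each pair is counted once.
Row 1: %(1,3)–%(2,3)= %(1,3)–%(2,4)= %(1,5)–%(2,5)= %(1,5)–%(2,4)=  → 0/4 unlike.
Row 2: %(2,3)–%(2,4)= %(2,3)–%(3,4)= %(2,4)–%(2,5)= %(2,4)–%(3,4)= %(2,4)–@(3,5)≠ %(2,5)–@(3,5)≠ %(2,5)–%(3,4)=  → 2/7 unlike.
Row 3: @(3,1)–%(4,2)≠ %(3,4)–@(3,5)≠ %(3,4)–%(4,4)= %(3,4)–%(4,5)= @(3,5)–%(4,5)≠ @(3,5)–%(4,4)≠  → 4/6 unlike.
Row 4: %(4,2)–@(5,2)≠ %(4,2)–%(5,1)= %(4,4)–%(4,5)= %(4,4)–%(5,4)= %(4,4)–%(5,5)= %(4,5)–%(5,5)= %(4,5)–%(5,4)=  → 1/7 unlike.
Row 5: %(5,1)–@(5,2)≠ %(5,1)–%(6,1)= @(5,2)–%(6,3)≠ @(5,2)–%(6,1)≠ %(5,4)–%(5,5)= %(5,4)–@(6,5)≠ %(5,4)–%(6,3)= %(5,5)–@(6,5)≠  → 5/8 unlike.
Total adjacent occupied pairs: 32; unlike-type pairs: 12.

12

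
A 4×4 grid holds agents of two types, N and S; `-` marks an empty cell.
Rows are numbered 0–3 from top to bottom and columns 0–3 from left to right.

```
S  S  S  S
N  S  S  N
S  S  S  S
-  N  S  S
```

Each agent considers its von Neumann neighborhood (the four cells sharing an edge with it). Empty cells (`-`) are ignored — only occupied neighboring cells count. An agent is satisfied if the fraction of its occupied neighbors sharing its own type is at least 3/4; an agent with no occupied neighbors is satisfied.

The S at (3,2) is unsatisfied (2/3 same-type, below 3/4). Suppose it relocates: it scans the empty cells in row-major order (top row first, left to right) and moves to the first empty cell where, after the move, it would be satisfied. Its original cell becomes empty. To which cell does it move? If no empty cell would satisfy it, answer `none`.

Vacating (3,2). Empty cells in order:
  (3,0): 1/2 same-type → still unsatisfied.

none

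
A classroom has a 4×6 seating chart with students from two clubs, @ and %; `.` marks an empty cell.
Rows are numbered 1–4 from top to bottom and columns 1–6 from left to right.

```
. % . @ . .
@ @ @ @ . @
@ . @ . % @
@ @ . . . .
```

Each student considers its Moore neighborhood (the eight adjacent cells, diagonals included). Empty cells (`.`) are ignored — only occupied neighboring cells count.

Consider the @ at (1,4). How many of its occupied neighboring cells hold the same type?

2

Occupied neighbors of (1,4): (2,3)=@, (2,4)=@.
Same type (@): 2 of 2.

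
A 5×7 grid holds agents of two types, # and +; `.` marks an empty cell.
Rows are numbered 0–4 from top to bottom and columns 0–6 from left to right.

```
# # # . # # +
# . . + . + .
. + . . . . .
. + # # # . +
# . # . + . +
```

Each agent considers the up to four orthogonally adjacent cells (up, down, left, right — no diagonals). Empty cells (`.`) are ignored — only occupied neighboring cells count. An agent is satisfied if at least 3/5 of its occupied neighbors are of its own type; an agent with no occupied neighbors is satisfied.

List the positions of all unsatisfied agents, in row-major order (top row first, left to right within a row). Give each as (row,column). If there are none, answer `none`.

Row 0: (0,0)# 2/2 ok · (0,1)# 2/2 ok · (0,2)# 1/1 ok · (0,4)# 1/1 ok · (0,5)# 1/3 unhappy · (0,6)+ 0/1 unhappy
Row 1: (1,0)# 1/1 ok · (1,3)+ 0/0 ok · (1,5)+ 0/1 unhappy
Row 2: (2,1)+ 1/1 ok
Row 3: (3,1)+ 1/2 unhappy · (3,2)# 2/3 ok · (3,3)# 2/2 ok · (3,4)# 1/2 unhappy · (3,6)+ 1/1 ok
Row 4: (4,0)# 0/0 ok · (4,2)# 1/1 ok · (4,4)+ 0/1 unhappy · (4,6)+ 1/1 ok

(0,5), (0,6), (1,5), (3,1), (3,4), (4,4)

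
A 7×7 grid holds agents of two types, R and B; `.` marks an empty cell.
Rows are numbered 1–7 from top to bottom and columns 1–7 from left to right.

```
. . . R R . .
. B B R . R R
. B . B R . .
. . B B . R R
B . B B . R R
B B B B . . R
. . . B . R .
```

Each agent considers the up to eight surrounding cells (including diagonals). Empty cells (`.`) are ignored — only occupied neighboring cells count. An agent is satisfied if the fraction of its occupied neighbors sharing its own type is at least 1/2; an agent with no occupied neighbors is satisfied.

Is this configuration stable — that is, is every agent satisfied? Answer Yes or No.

Row 1: (1,4)R 2/3 ✓ · (1,5)R 3/3 ✓
Row 2: (2,2)B 2/2 ✓ · (2,3)B 3/5 ✓ · (2,4)R 3/5 ✓ · (2,6)R 3/3 ✓ · (2,7)R 1/1 ✓
Row 3: (3,2)B 3/3 ✓ · (3,4)B 3/5 ✓ · (3,5)R 3/5 ✓
Row 4: (4,3)B 5/5 ✓ · (4,4)B 4/5 ✓ · (4,6)R 4/4 ✓ · (4,7)R 3/3 ✓
Row 5: (5,1)B 2/2 ✓ · (5,3)B 6/6 ✓ · (5,4)B 5/5 ✓ · (5,6)R 4/4 ✓ · (5,7)R 4/4 ✓
Row 6: (6,1)B 2/2 ✓ · (6,2)B 4/4 ✓ · (6,3)B 5/5 ✓ · (6,4)B 4/4 ✓ · (6,7)R 3/3 ✓
Row 7: (7,4)B 2/2 ✓ · (7,6)R 1/1 ✓
All meet the threshold, so the configuration is stable.

Yes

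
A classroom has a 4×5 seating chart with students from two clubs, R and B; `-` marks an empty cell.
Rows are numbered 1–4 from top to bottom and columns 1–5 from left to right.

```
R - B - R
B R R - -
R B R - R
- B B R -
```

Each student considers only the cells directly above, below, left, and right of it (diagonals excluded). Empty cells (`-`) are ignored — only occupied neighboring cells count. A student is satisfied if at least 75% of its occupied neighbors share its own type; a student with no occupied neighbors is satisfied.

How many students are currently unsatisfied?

(1,1)R 0/1 ✗
(1,3)B 0/1 ✗
(1,5)R 0/0 ✓
(2,1)B 0/3 ✗
(2,2)R 1/3 ✗
(2,3)R 2/3 ✗
(3,1)R 0/2 ✗
(3,2)B 1/4 ✗
(3,3)R 1/3 ✗
(3,5)R 0/0 ✓
(4,2)B 2/2 ✓
(4,3)B 1/3 ✗
(4,4)R 0/1 ✗
Unsatisfied: (1,1), (1,3), (2,1), (2,2), (2,3), (3,1), (3,2), (3,3), (4,3), (4,4) — 10 in total.

10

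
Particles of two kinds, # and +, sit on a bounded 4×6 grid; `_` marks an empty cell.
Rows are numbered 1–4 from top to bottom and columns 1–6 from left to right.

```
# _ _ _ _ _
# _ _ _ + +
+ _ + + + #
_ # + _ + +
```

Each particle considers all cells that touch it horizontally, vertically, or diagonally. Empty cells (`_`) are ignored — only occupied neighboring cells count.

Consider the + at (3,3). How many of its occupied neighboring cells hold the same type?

2

Occupied neighbors of (3,3): (3,4)=+, (4,2)=#, (4,3)=+.
Same type (+): 2 of 3.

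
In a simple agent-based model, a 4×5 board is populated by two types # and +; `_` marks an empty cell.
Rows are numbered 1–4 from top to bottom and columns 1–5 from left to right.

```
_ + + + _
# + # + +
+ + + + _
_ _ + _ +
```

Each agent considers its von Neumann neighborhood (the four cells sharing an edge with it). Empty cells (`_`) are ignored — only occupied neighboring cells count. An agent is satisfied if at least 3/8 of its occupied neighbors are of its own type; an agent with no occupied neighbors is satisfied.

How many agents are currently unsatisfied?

2

(1,2)+ 2/2 ok
(1,3)+ 2/3 ok
(1,4)+ 2/2 ok
(2,1)# 0/2 unhappy
(2,2)+ 2/4 ok
(2,3)# 0/4 unhappy
(2,4)+ 3/4 ok
(2,5)+ 1/1 ok
(3,1)+ 1/2 ok
(3,2)+ 3/3 ok
(3,3)+ 3/4 ok
(3,4)+ 2/2 ok
(4,3)+ 1/1 ok
(4,5)+ 0/0 ok
Unsatisfied: (2,1), (2,3) — 2 in total.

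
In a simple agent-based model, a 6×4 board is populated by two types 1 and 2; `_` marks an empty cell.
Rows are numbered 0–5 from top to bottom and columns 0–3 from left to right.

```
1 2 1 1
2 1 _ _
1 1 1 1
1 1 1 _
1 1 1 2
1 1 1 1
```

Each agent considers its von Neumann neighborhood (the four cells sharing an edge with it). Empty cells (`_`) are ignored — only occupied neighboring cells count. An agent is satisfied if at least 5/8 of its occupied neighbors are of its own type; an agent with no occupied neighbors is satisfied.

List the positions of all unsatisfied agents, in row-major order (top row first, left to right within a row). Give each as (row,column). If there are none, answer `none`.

(0,0), (0,1), (0,2), (1,0), (1,1), (4,3), (5,3)

Row 0: (0,0)1 0/2 not · (0,1)2 0/3 not · (0,2)1 1/2 not · (0,3)1 1/1 satisfied
Row 1: (1,0)2 0/3 not · (1,1)1 1/3 not
Row 2: (2,0)1 2/3 satisfied · (2,1)1 4/4 satisfied · (2,2)1 3/3 satisfied · (2,3)1 1/1 satisfied
Row 3: (3,0)1 3/3 satisfied · (3,1)1 4/4 satisfied · (3,2)1 3/3 satisfied
Row 4: (4,0)1 3/3 satisfied · (4,1)1 4/4 satisfied · (4,2)1 3/4 satisfied · (4,3)2 0/2 not
Row 5: (5,0)1 2/2 satisfied · (5,1)1 3/3 satisfied · (5,2)1 3/3 satisfied · (5,3)1 1/2 not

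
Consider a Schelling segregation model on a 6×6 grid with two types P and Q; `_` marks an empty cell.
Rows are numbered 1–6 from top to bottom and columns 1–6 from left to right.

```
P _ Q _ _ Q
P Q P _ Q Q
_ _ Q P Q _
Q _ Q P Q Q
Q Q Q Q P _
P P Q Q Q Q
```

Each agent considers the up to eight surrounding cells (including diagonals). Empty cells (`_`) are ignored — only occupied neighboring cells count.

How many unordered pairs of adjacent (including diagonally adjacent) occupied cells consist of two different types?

Scan each occupied cell's neighbors to the right and below (and the two forward diagonals) so each pair is counted once.
Row 1: P(1,1)–P(2,1)= P(1,1)–Q(2,2)≠ Q(1,3)–P(2,3)≠ Q(1,3)–Q(2,2)= Q(1,6)–Q(2,6)= Q(1,6)–Q(2,5)=  → 2/6 unlike.
Row 2: P(2,1)–Q(2,2)≠ Q(2,2)–P(2,3)≠ Q(2,2)–Q(3,3)= P(2,3)–Q(3,3)≠ P(2,3)–P(3,4)= Q(2,5)–Q(2,6)= Q(2,5)–Q(3,5)= Q(2,5)–P(3,4)≠ Q(2,6)–Q(3,5)=  → 4/9 unlike.
Row 3: Q(3,3)–P(3,4)≠ Q(3,3)–Q(4,3)= Q(3,3)–P(4,4)≠ P(3,4)–Q(3,5)≠ P(3,4)–P(4,4)= P(3,4)–Q(4,5)≠ P(3,4)–Q(4,3)≠ Q(3,5)–Q(4,5)= Q(3,5)–Q(4,6)= Q(3,5)–P(4,4)≠  → 6/10 unlike.
Row 4: Q(4,1)–Q(5,1)= Q(4,1)–Q(5,2)= Q(4,3)–P(4,4)≠ Q(4,3)–Q(5,3)= Q(4,3)–Q(5,4)= Q(4,3)–Q(5,2)= P(4,4)–Q(4,5)≠ P(4,4)–Q(5,4)≠ P(4,4)–P(5,5)= P(4,4)–Q(5,3)≠ Q(4,5)–Q(4,6)= Q(4,5)–P(5,5)≠ Q(4,5)–Q(5,4)= Q(4,6)–P(5,5)≠  → 6/14 unlike.
Row 5: Q(5,1)–Q(5,2)= Q(5,1)–P(6,1)≠ Q(5,1)–P(6,2)≠ Q(5,2)–Q(5,3)= Q(5,2)–P(6,2)≠ Q(5,2)–Q(6,3)= Q(5,2)–P(6,1)≠ Q(5,3)–Q(5,4)= Q(5,3)–Q(6,3)= Q(5,3)–Q(6,4)= Q(5,3)–P(6,2)≠ Q(5,4)–P(5,5)≠ Q(5,4)–Q(6,4)= Q(5,4)–Q(6,5)= Q(5,4)–Q(6,3)= P(5,5)–Q(6,5)≠ P(5,5)–Q(6,6)≠ P(5,5)–Q(6,4)≠  → 9/18 unlike.
Row 6: P(6,1)–P(6,2)= P(6,2)–Q(6,3)≠ Q(6,3)–Q(6,4)= Q(6,4)–Q(6,5)= Q(6,5)–Q(6,6)=  → 1/5 unlike.
Total adjacent occupied pairs: 62; unlike-type pairs: 28.

28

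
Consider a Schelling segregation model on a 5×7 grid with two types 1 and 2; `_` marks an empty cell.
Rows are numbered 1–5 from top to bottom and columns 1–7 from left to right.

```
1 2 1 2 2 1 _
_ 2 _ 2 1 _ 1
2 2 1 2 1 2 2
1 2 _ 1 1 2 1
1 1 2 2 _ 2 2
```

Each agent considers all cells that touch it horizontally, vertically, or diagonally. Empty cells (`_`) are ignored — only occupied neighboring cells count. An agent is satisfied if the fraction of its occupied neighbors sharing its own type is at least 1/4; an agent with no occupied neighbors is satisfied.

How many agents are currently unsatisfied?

Row 1: (1,1)1 0/2 ✗ · (1,2)2 1/3 ✓ · (1,3)1 0/4 ✗ · (1,4)2 2/4 ✓ · (1,5)2 2/4 ✓ · (1,6)1 2/3 ✓
Row 2: (2,2)2 3/6 ✓ · (2,4)2 3/7 ✓ · (2,5)1 2/7 ✓ · (2,7)1 1/3 ✓
Row 3: (3,1)2 3/4 ✓ · (3,2)2 3/5 ✓ · (3,3)1 1/6 ✗ · (3,4)2 1/6 ✗ · (3,5)1 3/7 ✓ · (3,6)2 2/7 ✓ · (3,7)2 2/4 ✓
Row 4: (4,1)1 2/5 ✓ · (4,2)2 3/7 ✓ · (4,4)1 3/6 ✓ · (4,5)1 2/7 ✓ · (4,6)2 4/7 ✓ · (4,7)1 0/5 ✗
Row 5: (5,1)1 2/3 ✓ · (5,2)1 2/4 ✓ · (5,3)2 2/4 ✓ · (5,4)2 1/3 ✓ · (5,6)2 2/4 ✓ · (5,7)2 2/3 ✓
Unsatisfied: (1,1), (1,3), (3,3), (3,4), (4,7) — 5 in total.

5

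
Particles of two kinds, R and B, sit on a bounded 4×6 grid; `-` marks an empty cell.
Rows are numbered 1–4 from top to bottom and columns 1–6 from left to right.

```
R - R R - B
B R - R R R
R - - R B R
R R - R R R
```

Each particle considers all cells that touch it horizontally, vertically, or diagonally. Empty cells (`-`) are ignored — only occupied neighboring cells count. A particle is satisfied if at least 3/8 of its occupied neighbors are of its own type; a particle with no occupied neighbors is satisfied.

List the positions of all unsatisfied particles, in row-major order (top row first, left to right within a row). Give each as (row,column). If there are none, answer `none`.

(1,6), (2,1), (3,5)

Row 1: (1,1)R 1/2 satisfied · (1,3)R 3/3 satisfied · (1,4)R 3/3 satisfied · (1,6)B 0/2 not
Row 2: (2,1)B 0/3 not · (2,2)R 3/4 satisfied · (2,4)R 4/5 satisfied · (2,5)R 5/7 satisfied · (2,6)R 2/4 satisfied
Row 3: (3,1)R 3/4 satisfied · (3,4)R 4/5 satisfied · (3,5)B 0/8 not · (3,6)R 4/5 satisfied
Row 4: (4,1)R 2/2 satisfied · (4,2)R 2/2 satisfied · (4,4)R 2/3 satisfied · (4,5)R 4/5 satisfied · (4,6)R 2/3 satisfied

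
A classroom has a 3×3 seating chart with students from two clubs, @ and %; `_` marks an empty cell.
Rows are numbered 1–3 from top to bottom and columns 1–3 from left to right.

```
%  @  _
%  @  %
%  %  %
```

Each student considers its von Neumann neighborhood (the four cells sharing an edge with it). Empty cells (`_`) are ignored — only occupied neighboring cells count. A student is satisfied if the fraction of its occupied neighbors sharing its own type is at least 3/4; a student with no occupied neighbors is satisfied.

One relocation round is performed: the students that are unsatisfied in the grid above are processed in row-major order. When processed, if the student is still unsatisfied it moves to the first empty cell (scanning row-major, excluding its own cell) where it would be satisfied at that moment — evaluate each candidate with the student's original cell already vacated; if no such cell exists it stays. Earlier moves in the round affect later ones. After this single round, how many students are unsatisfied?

6

Initially unsatisfied (in order): (1,1), (1,2), (2,1), (2,2), (2,3), (3,2).
  (1,1): no empty cell satisfies it; stays.
  (1,2): no empty cell satisfies it; stays.
  (2,1): no empty cell satisfies it; stays.
  (2,2): no empty cell satisfies it; stays.
  (2,3): no empty cell satisfies it; stays.
  (3,2): no empty cell satisfies it; stays.
Resulting grid:
% @ _
% @ %
% % %
Unsatisfied now: (1,1), (1,2), (2,1), (2,2), (2,3), (3,2).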